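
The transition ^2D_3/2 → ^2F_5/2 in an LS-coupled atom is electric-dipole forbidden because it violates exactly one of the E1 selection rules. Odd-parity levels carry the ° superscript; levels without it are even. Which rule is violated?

Reading off the term symbols: S 1/2→1/2, L 2→3, J 3/2→5/2, parity even→even.
Parity must change: even → even — fails.
ΔS = 0: S: 1/2 → 1/2 — passes.
ΔL = 0, ±1 (not L=0↔0): L: 2 → 3, ΔL = +1 — passes.
ΔJ = 0, ±1 (not J=0↔0): J: 3/2 → 5/2, ΔJ = +1 — passes.

parity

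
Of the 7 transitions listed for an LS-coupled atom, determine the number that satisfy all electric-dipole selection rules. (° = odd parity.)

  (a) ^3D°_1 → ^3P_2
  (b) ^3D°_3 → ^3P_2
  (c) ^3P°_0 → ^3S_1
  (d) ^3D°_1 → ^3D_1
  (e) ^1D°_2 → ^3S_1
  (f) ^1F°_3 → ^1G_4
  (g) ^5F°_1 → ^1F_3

5

(a) allowed
(b) allowed
(c) allowed
(d) allowed
(e) forbidden (ΔS, ΔL fail)
(f) allowed
(g) forbidden (ΔS, ΔJ fail)
Total allowed: 5 of 7.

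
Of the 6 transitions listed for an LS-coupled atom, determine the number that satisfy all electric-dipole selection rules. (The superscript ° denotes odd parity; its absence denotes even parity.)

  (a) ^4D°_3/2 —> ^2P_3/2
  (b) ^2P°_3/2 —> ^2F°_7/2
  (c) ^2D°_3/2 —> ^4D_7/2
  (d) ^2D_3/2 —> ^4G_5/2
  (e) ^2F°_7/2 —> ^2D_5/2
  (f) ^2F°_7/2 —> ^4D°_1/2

1

(a) forbidden (ΔS fails)
(b) forbidden (parity, ΔL, ΔJ fail)
(c) forbidden (ΔS, ΔJ fail)
(d) forbidden (parity, ΔS, ΔL fail)
(e) allowed
(f) forbidden (parity, ΔS, ΔJ fail)
Total allowed: 1 of 6.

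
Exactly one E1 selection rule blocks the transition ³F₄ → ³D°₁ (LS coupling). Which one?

the ΔJ = 0, ±1 rule

Reading off the term symbols: S 1→1, L 3→2, J 4→1, parity even→odd.
Parity must change: even → odd — ok.
ΔS = 0: S: 1 → 1 — ok.
ΔL = 0, ±1 (not L=0↔0): L: 3 → 2, ΔL = -1 — ok.
ΔJ = 0, ±1 (not J=0↔0): J: 4 → 1, ΔJ = -3 — fails.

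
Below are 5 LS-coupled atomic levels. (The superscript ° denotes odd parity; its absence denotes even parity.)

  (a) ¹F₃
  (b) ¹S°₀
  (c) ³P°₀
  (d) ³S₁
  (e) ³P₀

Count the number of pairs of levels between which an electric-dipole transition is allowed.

(a)–(b): forbidden (ΔL, ΔJ).
(a)–(c): forbidden (ΔS, ΔL, ΔJ).
(a)–(d): forbidden (parity, ΔS, ΔL, ΔJ).
(a)–(e): forbidden (parity, ΔS, ΔL, ΔJ).
(b)–(c): forbidden (parity, ΔS, ΔJ).
(b)–(d): forbidden (ΔS, ΔL).
(b)–(e): forbidden (ΔS, ΔJ).
(c)–(d): allowed.
(c)–(e): forbidden (ΔJ).
(d)–(e): forbidden (parity).
Allowed pairs: 1 of 10.

1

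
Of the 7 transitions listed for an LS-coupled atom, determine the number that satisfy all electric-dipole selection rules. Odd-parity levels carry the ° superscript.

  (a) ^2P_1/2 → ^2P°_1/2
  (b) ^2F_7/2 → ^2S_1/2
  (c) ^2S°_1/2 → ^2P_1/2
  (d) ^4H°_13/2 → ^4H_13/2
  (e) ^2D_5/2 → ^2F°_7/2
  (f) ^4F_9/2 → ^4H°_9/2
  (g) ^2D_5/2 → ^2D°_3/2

(a) allowed
(b) forbidden (parity, ΔL, ΔJ fail)
(c) allowed
(d) allowed
(e) allowed
(f) forbidden (ΔL fails)
(g) allowed
Total allowed: 5 of 7.

5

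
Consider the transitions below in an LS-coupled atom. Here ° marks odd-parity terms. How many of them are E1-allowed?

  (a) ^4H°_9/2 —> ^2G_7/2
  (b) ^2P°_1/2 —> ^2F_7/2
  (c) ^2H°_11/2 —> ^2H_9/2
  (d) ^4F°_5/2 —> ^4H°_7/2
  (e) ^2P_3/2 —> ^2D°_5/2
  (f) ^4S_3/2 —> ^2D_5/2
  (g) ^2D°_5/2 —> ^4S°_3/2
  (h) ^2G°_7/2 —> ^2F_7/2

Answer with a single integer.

(a) forbidden (ΔS fails)
(b) forbidden (ΔL, ΔJ fail)
(c) allowed
(d) forbidden (parity, ΔL fail)
(e) allowed
(f) forbidden (parity, ΔS, ΔL fail)
(g) forbidden (parity, ΔS, ΔL fail)
(h) allowed
Total allowed: 3 of 8.

3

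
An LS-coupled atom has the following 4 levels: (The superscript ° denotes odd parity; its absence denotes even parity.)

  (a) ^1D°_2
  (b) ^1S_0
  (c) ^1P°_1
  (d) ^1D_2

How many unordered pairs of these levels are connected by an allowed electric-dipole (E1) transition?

3

(a)–(b): forbidden (ΔL, ΔJ).
(a)–(c): forbidden (parity).
(a)–(d): allowed.
(b)–(c): allowed.
(b)–(d): forbidden (parity, ΔL, ΔJ).
(c)–(d): allowed.
Allowed pairs: 3 of 6.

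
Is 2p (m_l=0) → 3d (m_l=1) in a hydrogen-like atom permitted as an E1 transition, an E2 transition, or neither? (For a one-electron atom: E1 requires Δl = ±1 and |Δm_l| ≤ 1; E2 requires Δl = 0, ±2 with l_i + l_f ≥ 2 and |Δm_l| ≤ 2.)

Δl = 2 − 1 = +1; l_i + l_f = 3.
Δm_l = +1.
E1 (Δl = ±1, |Δm_l| ≤ 1): satisfied.
E2 (Δl = 0,±2, l_i+l_f ≥ 2, |Δm_l| ≤ 2): not satisfied.

E1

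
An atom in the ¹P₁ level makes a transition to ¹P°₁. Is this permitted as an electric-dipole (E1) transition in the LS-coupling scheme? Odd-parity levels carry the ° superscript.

Reading off the term symbols: S 0→0, L 1→1, J 1→1, parity even→odd.
Parity must change: even → odd — passes.
ΔJ = 0, ±1 (not J=0↔0): J: 1 → 1, ΔJ = +0 — passes.
ΔS = 0: S: 0 → 0 — passes.
ΔL = 0, ±1 (not L=0↔0): L: 1 → 1, ΔL = +0 — passes.
All four E1 rules are satisfied.

allowed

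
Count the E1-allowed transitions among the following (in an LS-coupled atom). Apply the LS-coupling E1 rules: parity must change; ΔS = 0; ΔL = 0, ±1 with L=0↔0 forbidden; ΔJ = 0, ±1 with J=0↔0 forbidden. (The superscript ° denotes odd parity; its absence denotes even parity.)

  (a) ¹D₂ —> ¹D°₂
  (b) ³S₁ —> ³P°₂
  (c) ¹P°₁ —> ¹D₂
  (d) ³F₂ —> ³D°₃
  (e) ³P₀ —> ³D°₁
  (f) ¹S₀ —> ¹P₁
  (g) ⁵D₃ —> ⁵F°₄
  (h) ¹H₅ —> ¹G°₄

7

(a) allowed
(b) allowed
(c) allowed
(d) allowed
(e) allowed
(f) forbidden (parity fails)
(g) allowed
(h) allowed
Total allowed: 7 of 8.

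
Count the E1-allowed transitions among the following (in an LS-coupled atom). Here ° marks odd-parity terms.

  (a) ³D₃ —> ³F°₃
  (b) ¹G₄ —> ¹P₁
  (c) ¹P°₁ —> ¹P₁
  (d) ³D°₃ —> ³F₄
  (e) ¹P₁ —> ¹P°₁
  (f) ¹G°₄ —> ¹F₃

5

(a) allowed
(b) forbidden (parity, ΔL, ΔJ fail)
(c) allowed
(d) allowed
(e) allowed
(f) allowed
Total allowed: 5 of 6.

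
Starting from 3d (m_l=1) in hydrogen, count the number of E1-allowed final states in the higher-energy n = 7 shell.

E1 requires Δl = ±1, so l_f ∈ {1, 3}; with 0 ≤ l_f ≤ n_f−1 = 6, the allowed l_f values are {1, 3}.
For l_f = 1: m_f ∈ {m_i−1, m_i, m_i+1} ∩ [−1, 1] = {0, 1} → 2 states.
For l_f = 3: m_f ∈ {m_i−1, m_i, m_i+1} ∩ [−3, 3] = {0, 1, 2} → 3 states.
Total: 5.

5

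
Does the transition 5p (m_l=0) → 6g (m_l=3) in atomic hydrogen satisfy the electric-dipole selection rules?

forbidden

Initial l = 1, final l = 4, so Δl = +3. E1 requires Δl = ±1: violated.
Δm_l = 3 − (0) = +3. E1 requires Δm_l = 0, ±1: violated.
The transition is electric-dipole forbidden.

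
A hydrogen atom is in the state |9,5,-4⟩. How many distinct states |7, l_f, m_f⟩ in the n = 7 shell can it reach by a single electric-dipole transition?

5

E1 requires Δl = ±1, so l_f ∈ {4, 6}; with 0 ≤ l_f ≤ n_f−1 = 6, the allowed l_f values are {4, 6}.
For l_f = 4: m_f ∈ {m_i−1, m_i, m_i+1} ∩ [−4, 4] = {-4, -3} → 2 states.
For l_f = 6: m_f ∈ {m_i−1, m_i, m_i+1} ∩ [−6, 6] = {-5, -4, -3} → 3 states.
Total: 5.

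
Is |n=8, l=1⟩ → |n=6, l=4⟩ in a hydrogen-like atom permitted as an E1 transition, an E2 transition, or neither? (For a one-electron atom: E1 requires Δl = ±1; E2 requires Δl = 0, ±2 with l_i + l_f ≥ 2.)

neither

Δl = 4 − 1 = +3; l_i + l_f = 5.
E1 (Δl = ±1): not satisfied.
E2 (Δl = 0,±2, l_i+l_f ≥ 2): not satisfied.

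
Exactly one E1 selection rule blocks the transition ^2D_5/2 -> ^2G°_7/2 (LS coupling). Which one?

Parity must change: even → odd — passes.
ΔS = 0: S: 1/2 → 1/2 — passes.
ΔL = 0, ±1 (not L=0↔0): L: 2 → 4, ΔL = +2 — fails.
ΔJ = 0, ±1 (not J=0↔0): J: 5/2 → 7/2, ΔJ = +1 — passes.

the ΔL = 0, ±1 rule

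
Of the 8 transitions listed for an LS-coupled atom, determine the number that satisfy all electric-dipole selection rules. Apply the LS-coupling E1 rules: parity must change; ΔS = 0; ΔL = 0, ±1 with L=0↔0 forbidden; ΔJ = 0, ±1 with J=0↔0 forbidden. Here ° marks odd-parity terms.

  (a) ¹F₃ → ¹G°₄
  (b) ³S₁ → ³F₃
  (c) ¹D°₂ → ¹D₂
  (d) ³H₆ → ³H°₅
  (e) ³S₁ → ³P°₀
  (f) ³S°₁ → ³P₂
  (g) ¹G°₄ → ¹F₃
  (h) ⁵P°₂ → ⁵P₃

(a) allowed
(b) forbidden (parity, ΔL, ΔJ fail)
(c) allowed
(d) allowed
(e) allowed
(f) allowed
(g) allowed
(h) allowed
Total allowed: 7 of 8.

7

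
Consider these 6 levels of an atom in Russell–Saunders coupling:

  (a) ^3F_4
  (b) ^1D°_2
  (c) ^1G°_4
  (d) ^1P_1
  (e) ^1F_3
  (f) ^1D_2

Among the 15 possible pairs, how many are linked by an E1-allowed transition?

(a)–(b): forbidden (ΔS, ΔJ).
(a)–(c): forbidden (ΔS).
(a)–(d): forbidden (parity, ΔS, ΔL, ΔJ).
(a)–(e): forbidden (parity, ΔS).
(a)–(f): forbidden (parity, ΔS, ΔJ).
(b)–(c): forbidden (parity, ΔL, ΔJ).
(b)–(d): allowed.
(b)–(e): allowed.
(b)–(f): allowed.
(c)–(d): forbidden (ΔL, ΔJ).
(c)–(e): allowed.
(c)–(f): forbidden (ΔL, ΔJ).
(d)–(e): forbidden (parity, ΔL, ΔJ).
(d)–(f): forbidden (parity).
(e)–(f): forbidden (parity).
Allowed pairs: 4 of 15.

4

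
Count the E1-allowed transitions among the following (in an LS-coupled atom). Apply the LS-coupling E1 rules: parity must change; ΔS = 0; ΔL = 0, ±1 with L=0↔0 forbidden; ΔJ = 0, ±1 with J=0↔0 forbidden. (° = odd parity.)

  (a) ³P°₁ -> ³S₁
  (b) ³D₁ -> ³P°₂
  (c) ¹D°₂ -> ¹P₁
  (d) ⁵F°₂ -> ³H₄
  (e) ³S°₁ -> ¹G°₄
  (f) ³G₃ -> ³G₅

3

(a) allowed
(b) allowed
(c) allowed
(d) forbidden (ΔS, ΔL, ΔJ fail)
(e) forbidden (parity, ΔS, ΔL, ΔJ fail)
(f) forbidden (parity, ΔJ fail)
Total allowed: 3 of 6.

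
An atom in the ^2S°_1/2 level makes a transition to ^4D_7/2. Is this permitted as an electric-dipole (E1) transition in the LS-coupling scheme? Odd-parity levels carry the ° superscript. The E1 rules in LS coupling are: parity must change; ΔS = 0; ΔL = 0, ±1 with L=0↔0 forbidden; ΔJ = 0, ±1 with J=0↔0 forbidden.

forbidden

ΔL = 0, ±1 (not L=0↔0): L: 0 → 2, ΔL = +2 — fails.
ΔS = 0: S: 1/2 → 3/2 — fails.
Parity must change: odd → even — passes.
ΔJ = 0, ±1 (not J=0↔0): J: 1/2 → 7/2, ΔJ = +3 — fails.
Rule(s) violated: ΔS, ΔL, ΔJ.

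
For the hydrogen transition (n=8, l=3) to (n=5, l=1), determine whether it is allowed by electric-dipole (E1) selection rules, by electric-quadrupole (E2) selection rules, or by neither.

E2

Δl = 1 − 3 = -2; l_i + l_f = 4.
E1 (Δl = ±1): not satisfied.
E2 (Δl = 0,±2, l_i+l_f ≥ 2): satisfied.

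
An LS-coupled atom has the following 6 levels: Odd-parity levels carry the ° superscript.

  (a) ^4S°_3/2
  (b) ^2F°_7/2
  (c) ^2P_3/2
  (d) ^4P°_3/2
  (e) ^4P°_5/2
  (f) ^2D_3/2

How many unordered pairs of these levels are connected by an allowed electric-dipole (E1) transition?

(a)–(b): forbidden (parity, ΔS, ΔL, ΔJ).
(a)–(c): forbidden (ΔS).
(a)–(d): forbidden (parity).
(a)–(e): forbidden (parity).
(a)–(f): forbidden (ΔS, ΔL).
(b)–(c): forbidden (ΔL, ΔJ).
(b)–(d): forbidden (parity, ΔS, ΔL, ΔJ).
(b)–(e): forbidden (parity, ΔS, ΔL).
(b)–(f): forbidden (ΔJ).
(c)–(d): forbidden (ΔS).
(c)–(e): forbidden (ΔS).
(c)–(f): forbidden (parity).
(d)–(e): forbidden (parity).
(d)–(f): forbidden (ΔS).
(e)–(f): forbidden (ΔS).
Allowed pairs: 0 of 15.

0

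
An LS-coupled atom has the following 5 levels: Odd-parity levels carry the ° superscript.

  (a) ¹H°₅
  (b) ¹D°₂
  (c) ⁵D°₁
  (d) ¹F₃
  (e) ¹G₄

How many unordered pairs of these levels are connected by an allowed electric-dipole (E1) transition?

2

(a)–(b): forbidden (parity, ΔL, ΔJ).
(a)–(c): forbidden (parity, ΔS, ΔL, ΔJ).
(a)–(d): forbidden (ΔL, ΔJ).
(a)–(e): allowed.
(b)–(c): forbidden (parity, ΔS).
(b)–(d): allowed.
(b)–(e): forbidden (ΔL, ΔJ).
(c)–(d): forbidden (ΔS, ΔJ).
(c)–(e): forbidden (ΔS, ΔL, ΔJ).
(d)–(e): forbidden (parity).
Allowed pairs: 2 of 10.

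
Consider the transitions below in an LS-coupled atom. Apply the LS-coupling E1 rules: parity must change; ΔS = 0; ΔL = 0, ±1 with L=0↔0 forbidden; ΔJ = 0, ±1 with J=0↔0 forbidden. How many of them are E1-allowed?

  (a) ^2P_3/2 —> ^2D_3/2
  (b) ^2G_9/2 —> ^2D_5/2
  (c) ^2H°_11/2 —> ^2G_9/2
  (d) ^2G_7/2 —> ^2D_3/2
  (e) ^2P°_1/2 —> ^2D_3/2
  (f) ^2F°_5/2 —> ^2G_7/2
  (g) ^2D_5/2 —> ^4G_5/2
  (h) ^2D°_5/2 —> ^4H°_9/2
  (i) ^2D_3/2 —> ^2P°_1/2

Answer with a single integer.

(a) forbidden (parity fails)
(b) forbidden (parity, ΔL, ΔJ fail)
(c) allowed
(d) forbidden (parity, ΔL, ΔJ fail)
(e) allowed
(f) allowed
(g) forbidden (parity, ΔS, ΔL fail)
(h) forbidden (parity, ΔS, ΔL, ΔJ fail)
(i) allowed
Total allowed: 4 of 9.

4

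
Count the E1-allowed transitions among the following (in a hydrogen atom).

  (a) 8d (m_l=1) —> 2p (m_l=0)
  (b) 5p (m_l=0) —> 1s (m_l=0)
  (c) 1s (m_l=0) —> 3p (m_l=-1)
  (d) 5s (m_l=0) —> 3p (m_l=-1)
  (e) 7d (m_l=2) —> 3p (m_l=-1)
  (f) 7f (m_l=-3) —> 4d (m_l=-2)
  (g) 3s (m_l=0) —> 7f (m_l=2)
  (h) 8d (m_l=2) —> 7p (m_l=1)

6

(a) allowed
(b) allowed
(c) allowed
(d) allowed
(e) forbidden — Δm_l = -3 (E1 requires Δm_l = 0, ±1)
(f) allowed
(g) forbidden — Δl = +3 (E1 requires Δl = ±1); Δm_l = +2 (E1 requires Δm_l = 0, ±1)
(h) allowed
Total allowed: 6 of 8.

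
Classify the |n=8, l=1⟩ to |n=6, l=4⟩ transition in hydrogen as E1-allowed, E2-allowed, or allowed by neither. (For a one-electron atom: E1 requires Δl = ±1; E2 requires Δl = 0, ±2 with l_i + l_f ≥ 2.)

Δl = 4 − 1 = +3; l_i + l_f = 5.
E1 (Δl = ±1): not satisfied.
E2 (Δl = 0,±2, l_i+l_f ≥ 2): not satisfied.

neither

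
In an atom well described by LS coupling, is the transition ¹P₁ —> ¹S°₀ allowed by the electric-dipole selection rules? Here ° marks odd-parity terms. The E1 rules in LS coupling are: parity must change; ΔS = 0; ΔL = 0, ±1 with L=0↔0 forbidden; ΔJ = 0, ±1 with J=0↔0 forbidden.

Initial level: S=0, L=1, J=1, parity even. Final level: S=0, L=0, J=0, parity odd.
Parity must change: even → odd — ok.
ΔS = 0: S: 0 → 0 — ok.
ΔL = 0, ±1 (not L=0↔0): L: 1 → 0, ΔL = -1 — ok.
ΔJ = 0, ±1 (not J=0↔0): J: 1 → 0, ΔJ = -1 — ok.
All four E1 rules are satisfied.

allowed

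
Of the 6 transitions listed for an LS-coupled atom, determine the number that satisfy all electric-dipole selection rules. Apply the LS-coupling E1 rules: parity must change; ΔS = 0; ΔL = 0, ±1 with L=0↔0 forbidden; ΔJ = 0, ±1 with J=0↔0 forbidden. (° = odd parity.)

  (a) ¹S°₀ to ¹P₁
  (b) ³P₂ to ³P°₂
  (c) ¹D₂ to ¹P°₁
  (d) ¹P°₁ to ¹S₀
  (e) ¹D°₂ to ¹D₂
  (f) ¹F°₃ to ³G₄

(a) allowed
(b) allowed
(c) allowed
(d) allowed
(e) allowed
(f) forbidden (ΔS fails)
Total allowed: 5 of 6.

5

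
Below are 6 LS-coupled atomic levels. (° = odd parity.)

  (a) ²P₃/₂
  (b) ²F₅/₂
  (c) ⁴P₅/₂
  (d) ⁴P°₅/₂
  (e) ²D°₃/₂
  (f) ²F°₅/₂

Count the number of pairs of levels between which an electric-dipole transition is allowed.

(a)–(b): forbidden (parity, ΔL).
(a)–(c): forbidden (parity, ΔS).
(a)–(d): forbidden (ΔS).
(a)–(e): allowed.
(a)–(f): forbidden (ΔL).
(b)–(c): forbidden (parity, ΔS, ΔL).
(b)–(d): forbidden (ΔS, ΔL).
(b)–(e): allowed.
(b)–(f): allowed.
(c)–(d): allowed.
(c)–(e): forbidden (ΔS).
(c)–(f): forbidden (ΔS, ΔL).
(d)–(e): forbidden (parity, ΔS).
(d)–(f): forbidden (parity, ΔS, ΔL).
(e)–(f): forbidden (parity).
Allowed pairs: 4 of 15.

4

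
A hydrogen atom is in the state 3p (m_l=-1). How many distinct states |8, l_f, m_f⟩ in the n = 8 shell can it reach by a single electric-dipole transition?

E1 requires Δl = ±1, so l_f ∈ {0, 2}; with 0 ≤ l_f ≤ n_f−1 = 7, the allowed l_f values are {0, 2}.
For l_f = 0: m_f ∈ {m_i−1, m_i, m_i+1} ∩ [−0, 0] = {0} → 1 state.
For l_f = 2: m_f ∈ {m_i−1, m_i, m_i+1} ∩ [−2, 2] = {-2, -1, 0} → 3 states.
Total: 4.

4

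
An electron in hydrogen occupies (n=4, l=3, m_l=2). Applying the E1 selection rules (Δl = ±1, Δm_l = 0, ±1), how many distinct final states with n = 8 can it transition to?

5

E1 requires Δl = ±1, so l_f ∈ {2, 4}; with 0 ≤ l_f ≤ n_f−1 = 7, the allowed l_f values are {2, 4}.
For l_f = 2: m_f ∈ {m_i−1, m_i, m_i+1} ∩ [−2, 2] = {1, 2} → 2 states.
For l_f = 4: m_f ∈ {m_i−1, m_i, m_i+1} ∩ [−4, 4] = {1, 2, 3} → 3 states.
Total: 5.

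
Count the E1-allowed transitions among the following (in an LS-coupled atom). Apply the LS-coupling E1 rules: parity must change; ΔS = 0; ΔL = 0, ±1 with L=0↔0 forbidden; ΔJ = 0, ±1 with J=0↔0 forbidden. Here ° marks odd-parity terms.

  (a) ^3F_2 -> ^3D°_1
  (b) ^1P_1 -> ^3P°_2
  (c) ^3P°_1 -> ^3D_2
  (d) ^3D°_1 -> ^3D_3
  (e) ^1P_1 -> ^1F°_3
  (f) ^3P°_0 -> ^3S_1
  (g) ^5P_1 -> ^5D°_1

(a) allowed
(b) forbidden (ΔS fails)
(c) allowed
(d) forbidden (ΔJ fails)
(e) forbidden (ΔL, ΔJ fail)
(f) allowed
(g) allowed
Total allowed: 4 of 7.

4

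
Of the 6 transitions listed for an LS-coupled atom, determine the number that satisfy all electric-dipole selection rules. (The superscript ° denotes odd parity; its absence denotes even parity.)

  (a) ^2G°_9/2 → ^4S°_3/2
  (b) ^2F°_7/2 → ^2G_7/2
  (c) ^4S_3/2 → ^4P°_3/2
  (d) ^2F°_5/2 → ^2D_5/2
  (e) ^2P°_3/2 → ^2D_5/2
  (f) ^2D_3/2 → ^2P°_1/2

5

(a) forbidden (parity, ΔS, ΔL, ΔJ fail)
(b) allowed
(c) allowed
(d) allowed
(e) allowed
(f) allowed
Total allowed: 5 of 6.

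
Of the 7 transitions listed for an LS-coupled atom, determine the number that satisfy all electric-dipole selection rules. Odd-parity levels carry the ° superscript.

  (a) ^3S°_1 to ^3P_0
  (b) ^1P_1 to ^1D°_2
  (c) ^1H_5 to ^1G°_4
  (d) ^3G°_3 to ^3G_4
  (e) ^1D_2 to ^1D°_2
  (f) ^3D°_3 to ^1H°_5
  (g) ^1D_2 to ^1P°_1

6

(a) allowed
(b) allowed
(c) allowed
(d) allowed
(e) allowed
(f) forbidden (parity, ΔS, ΔL, ΔJ fail)
(g) allowed
Total allowed: 6 of 7.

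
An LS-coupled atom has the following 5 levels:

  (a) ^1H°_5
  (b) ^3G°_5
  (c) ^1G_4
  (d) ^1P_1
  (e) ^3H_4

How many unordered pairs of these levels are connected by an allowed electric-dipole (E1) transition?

(a)–(b): forbidden (parity, ΔS).
(a)–(c): allowed.
(a)–(d): forbidden (ΔL, ΔJ).
(a)–(e): forbidden (ΔS).
(b)–(c): forbidden (ΔS).
(b)–(d): forbidden (ΔS, ΔL, ΔJ).
(b)–(e): allowed.
(c)–(d): forbidden (parity, ΔL, ΔJ).
(c)–(e): forbidden (parity, ΔS).
(d)–(e): forbidden (parity, ΔS, ΔL, ΔJ).
Allowed pairs: 2 of 10.

2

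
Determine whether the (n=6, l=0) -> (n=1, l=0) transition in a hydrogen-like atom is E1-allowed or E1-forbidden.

Initial l = 0, final l = 0, so Δl = +0. E1 requires Δl = ±1: violated.
The transition is electric-dipole forbidden.

forbidden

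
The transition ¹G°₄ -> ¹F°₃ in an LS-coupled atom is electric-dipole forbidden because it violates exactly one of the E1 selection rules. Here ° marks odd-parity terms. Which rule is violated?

parity

Reading off the term symbols: S 0→0, L 4→3, J 4→3, parity odd→odd.
Parity must change: odd → odd — fails.
ΔS = 0: S: 0 → 0 — ok.
ΔL = 0, ±1 (not L=0↔0): L: 4 → 3, ΔL = -1 — ok.
ΔJ = 0, ±1 (not J=0↔0): J: 4 → 3, ΔJ = -1 — ok.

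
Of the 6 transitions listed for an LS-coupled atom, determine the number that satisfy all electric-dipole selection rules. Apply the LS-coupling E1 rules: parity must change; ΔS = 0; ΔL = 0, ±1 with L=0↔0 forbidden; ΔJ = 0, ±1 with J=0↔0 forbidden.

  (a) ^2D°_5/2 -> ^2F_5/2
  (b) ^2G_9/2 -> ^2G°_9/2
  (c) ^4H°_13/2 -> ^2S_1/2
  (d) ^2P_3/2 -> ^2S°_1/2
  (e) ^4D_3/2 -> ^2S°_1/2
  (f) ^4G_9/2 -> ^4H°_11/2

(a) allowed
(b) allowed
(c) forbidden (ΔS, ΔL, ΔJ fail)
(d) allowed
(e) forbidden (ΔS, ΔL fail)
(f) allowed
Total allowed: 4 of 6.

4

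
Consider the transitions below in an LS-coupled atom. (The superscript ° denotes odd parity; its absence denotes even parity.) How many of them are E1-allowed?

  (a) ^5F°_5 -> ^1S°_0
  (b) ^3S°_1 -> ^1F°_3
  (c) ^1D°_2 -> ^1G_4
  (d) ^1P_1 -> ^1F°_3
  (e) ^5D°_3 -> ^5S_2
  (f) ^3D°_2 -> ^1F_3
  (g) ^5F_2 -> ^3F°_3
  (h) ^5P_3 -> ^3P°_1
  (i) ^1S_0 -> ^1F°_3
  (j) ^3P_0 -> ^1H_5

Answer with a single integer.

0

(a) forbidden (parity, ΔS, ΔL, ΔJ fail)
(b) forbidden (parity, ΔS, ΔL, ΔJ fail)
(c) forbidden (ΔL, ΔJ fail)
(d) forbidden (ΔL, ΔJ fail)
(e) forbidden (ΔL fails)
(f) forbidden (ΔS fails)
(g) forbidden (ΔS fails)
(h) forbidden (ΔS, ΔJ fail)
(i) forbidden (ΔL, ΔJ fail)
(j) forbidden (parity, ΔS, ΔL, ΔJ fail)
Total allowed: 0 of 10.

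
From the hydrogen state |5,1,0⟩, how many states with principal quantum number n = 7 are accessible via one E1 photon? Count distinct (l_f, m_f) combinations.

E1 requires Δl = ±1, so l_f ∈ {0, 2}; with 0 ≤ l_f ≤ n_f−1 = 6, the allowed l_f values are {0, 2}.
For l_f = 0: m_f ∈ {m_i−1, m_i, m_i+1} ∩ [−0, 0] = {0} → 1 state.
For l_f = 2: m_f ∈ {m_i−1, m_i, m_i+1} ∩ [−2, 2] = {-1, 0, 1} → 3 states.
Total: 4.

4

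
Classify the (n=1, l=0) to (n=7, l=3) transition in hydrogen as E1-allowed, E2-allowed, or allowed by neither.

Δl = 3 − 0 = +3; l_i + l_f = 3.
E1 (Δl = ±1): not satisfied.
E2 (Δl = 0,±2, l_i+l_f ≥ 2): not satisfied.

neither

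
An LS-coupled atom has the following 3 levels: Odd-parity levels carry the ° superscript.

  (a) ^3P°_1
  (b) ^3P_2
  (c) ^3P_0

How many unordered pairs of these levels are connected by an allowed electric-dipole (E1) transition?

(a)–(b): allowed.
(a)–(c): allowed.
(b)–(c): forbidden (parity, ΔJ).
Allowed pairs: 2 of 3.

2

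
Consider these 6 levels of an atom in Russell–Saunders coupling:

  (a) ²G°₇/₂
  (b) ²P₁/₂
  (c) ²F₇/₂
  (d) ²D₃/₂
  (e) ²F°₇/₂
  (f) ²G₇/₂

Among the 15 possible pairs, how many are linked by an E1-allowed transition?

4

(a)–(b): forbidden (ΔL, ΔJ).
(a)–(c): allowed.
(a)–(d): forbidden (ΔL, ΔJ).
(a)–(e): forbidden (parity).
(a)–(f): allowed.
(b)–(c): forbidden (parity, ΔL, ΔJ).
(b)–(d): forbidden (parity).
(b)–(e): forbidden (ΔL, ΔJ).
(b)–(f): forbidden (parity, ΔL, ΔJ).
(c)–(d): forbidden (parity, ΔJ).
(c)–(e): allowed.
(c)–(f): forbidden (parity).
(d)–(e): forbidden (ΔJ).
(d)–(f): forbidden (parity, ΔL, ΔJ).
(e)–(f): allowed.
Allowed pairs: 4 of 15.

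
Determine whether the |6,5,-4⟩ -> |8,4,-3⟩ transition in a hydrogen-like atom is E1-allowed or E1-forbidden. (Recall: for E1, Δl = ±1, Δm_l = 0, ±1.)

Δl = 4 − 5 = -1; the E1 rule Δl = ±1 is ✓.
m_l: -4 → -3 (Δm_l = +1). |Δm_l| ≤ 1 ✓.
All E1 selection rules are satisfied.

allowed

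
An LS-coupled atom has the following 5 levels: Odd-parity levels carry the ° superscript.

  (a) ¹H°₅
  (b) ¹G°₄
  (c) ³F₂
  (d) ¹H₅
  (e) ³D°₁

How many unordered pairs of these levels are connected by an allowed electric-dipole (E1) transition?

3

(a)–(b): forbidden (parity).
(a)–(c): forbidden (ΔS, ΔL, ΔJ).
(a)–(d): allowed.
(a)–(e): forbidden (parity, ΔS, ΔL, ΔJ).
(b)–(c): forbidden (ΔS, ΔJ).
(b)–(d): allowed.
(b)–(e): forbidden (parity, ΔS, ΔL, ΔJ).
(c)–(d): forbidden (parity, ΔS, ΔL, ΔJ).
(c)–(e): allowed.
(d)–(e): forbidden (ΔS, ΔL, ΔJ).
Allowed pairs: 3 of 10.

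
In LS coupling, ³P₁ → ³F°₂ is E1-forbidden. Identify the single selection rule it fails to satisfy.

the ΔL = 0, ±1 rule

Parity must change: even → odd — ✓.
ΔS = 0: S: 1 → 1 — ✓.
ΔL = 0, ±1 (not L=0↔0): L: 1 → 3, ΔL = +2 — ✗.
ΔJ = 0, ±1 (not J=0↔0): J: 1 → 2, ΔJ = +1 — ✓.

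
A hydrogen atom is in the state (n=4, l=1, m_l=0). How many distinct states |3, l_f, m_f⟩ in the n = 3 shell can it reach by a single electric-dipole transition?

E1 requires Δl = ±1, so l_f ∈ {0, 2}; with 0 ≤ l_f ≤ n_f−1 = 2, the allowed l_f values are {0, 2}.
For l_f = 0: m_f ∈ {m_i−1, m_i, m_i+1} ∩ [−0, 0] = {0} → 1 state.
For l_f = 2: m_f ∈ {m_i−1, m_i, m_i+1} ∩ [−2, 2] = {-1, 0, 1} → 3 states.
Total: 4.

4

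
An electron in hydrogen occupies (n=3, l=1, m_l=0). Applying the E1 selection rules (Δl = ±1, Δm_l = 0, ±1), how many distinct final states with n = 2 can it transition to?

E1 requires Δl = ±1, so l_f ∈ {0, 2}; with 0 ≤ l_f ≤ n_f−1 = 1, the allowed l_f values are {0}.
For l_f = 0: m_f ∈ {m_i−1, m_i, m_i+1} ∩ [−0, 0] = {0} → 1 state.
Total: 1.

1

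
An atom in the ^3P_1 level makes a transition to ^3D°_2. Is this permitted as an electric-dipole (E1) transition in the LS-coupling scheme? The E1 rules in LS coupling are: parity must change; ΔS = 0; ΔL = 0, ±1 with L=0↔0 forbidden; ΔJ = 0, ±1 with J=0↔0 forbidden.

allowed

Reading off the term symbols: S 1→1, L 1→2, J 1→2, parity even→odd.
ΔL = 0, ±1 (not L=0↔0): L: 1 → 2, ΔL = +1 — ok.
Parity must change: even → odd — ok.
ΔJ = 0, ±1 (not J=0↔0): J: 1 → 2, ΔJ = +1 — ok.
ΔS = 0: S: 1 → 1 — ok.
All four E1 rules are satisfied.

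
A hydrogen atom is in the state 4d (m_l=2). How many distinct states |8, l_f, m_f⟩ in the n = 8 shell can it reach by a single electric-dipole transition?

4

E1 requires Δl = ±1, so l_f ∈ {1, 3}; with 0 ≤ l_f ≤ n_f−1 = 7, the allowed l_f values are {1, 3}.
For l_f = 1: m_f ∈ {m_i−1, m_i, m_i+1} ∩ [−1, 1] = {1} → 1 state.
For l_f = 3: m_f ∈ {m_i−1, m_i, m_i+1} ∩ [−3, 3] = {1, 2, 3} → 3 states.
Total: 4.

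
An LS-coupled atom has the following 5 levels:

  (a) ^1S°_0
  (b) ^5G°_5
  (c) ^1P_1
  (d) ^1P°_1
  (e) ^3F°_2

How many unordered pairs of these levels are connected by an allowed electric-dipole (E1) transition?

2

(a)–(b): forbidden (parity, ΔS, ΔL, ΔJ).
(a)–(c): allowed.
(a)–(d): forbidden (parity).
(a)–(e): forbidden (parity, ΔS, ΔL, ΔJ).
(b)–(c): forbidden (ΔS, ΔL, ΔJ).
(b)–(d): forbidden (parity, ΔS, ΔL, ΔJ).
(b)–(e): forbidden (parity, ΔS, ΔJ).
(c)–(d): allowed.
(c)–(e): forbidden (ΔS, ΔL).
(d)–(e): forbidden (parity, ΔS, ΔL).
Allowed pairs: 2 of 10.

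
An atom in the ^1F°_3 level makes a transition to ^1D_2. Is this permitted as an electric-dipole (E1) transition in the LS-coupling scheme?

Reading off the term symbols: S 0→0, L 3→2, J 3→2, parity odd→even.
ΔS = 0: S: 0 → 0 — ✓.
Parity must change: odd → even — ✓.
ΔL = 0, ±1 (not L=0↔0): L: 3 → 2, ΔL = -1 — ✓.
ΔJ = 0, ±1 (not J=0↔0): J: 3 → 2, ΔJ = -1 — ✓.
All four E1 rules are satisfied.

allowed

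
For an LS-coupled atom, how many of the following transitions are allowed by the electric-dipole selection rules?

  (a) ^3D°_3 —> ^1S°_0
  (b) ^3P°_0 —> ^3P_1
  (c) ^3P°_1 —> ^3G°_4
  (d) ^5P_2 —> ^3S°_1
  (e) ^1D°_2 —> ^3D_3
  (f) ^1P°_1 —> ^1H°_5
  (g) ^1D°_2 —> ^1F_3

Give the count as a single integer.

(a) forbidden (parity, ΔS, ΔL, ΔJ fail)
(b) allowed
(c) forbidden (parity, ΔL, ΔJ fail)
(d) forbidden (ΔS fails)
(e) forbidden (ΔS fails)
(f) forbidden (parity, ΔL, ΔJ fail)
(g) allowed
Total allowed: 2 of 7.

2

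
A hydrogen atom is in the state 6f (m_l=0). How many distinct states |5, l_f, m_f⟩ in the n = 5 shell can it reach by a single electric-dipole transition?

6

E1 requires Δl = ±1, so l_f ∈ {2, 4}; with 0 ≤ l_f ≤ n_f−1 = 4, the allowed l_f values are {2, 4}.
For l_f = 2: m_f ∈ {m_i−1, m_i, m_i+1} ∩ [−2, 2] = {-1, 0, 1} → 3 states.
For l_f = 4: m_f ∈ {m_i−1, m_i, m_i+1} ∩ [−4, 4] = {-1, 0, 1} → 3 states.
Total: 6.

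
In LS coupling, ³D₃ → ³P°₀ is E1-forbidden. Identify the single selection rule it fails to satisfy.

the ΔJ = 0, ±1 rule

ΔS = 0: S: 1 → 1 — satisfied.
Parity must change: even → odd — satisfied.
ΔJ = 0, ±1 (not J=0↔0): J: 3 → 0, ΔJ = -3 — violated.
ΔL = 0, ±1 (not L=0↔0): L: 2 → 1, ΔL = -1 — satisfied.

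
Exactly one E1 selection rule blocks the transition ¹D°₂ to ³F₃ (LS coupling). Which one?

the ΔS = 0 rule

Reading off the term symbols: S 0→1, L 2→3, J 2→3, parity odd→even.
ΔJ = 0, ±1 (not J=0↔0): J: 2 → 3, ΔJ = +1 — satisfied.
Parity must change: odd → even — satisfied.
ΔL = 0, ±1 (not L=0↔0): L: 2 → 3, ΔL = +1 — satisfied.
ΔS = 0: S: 0 → 1 — violated.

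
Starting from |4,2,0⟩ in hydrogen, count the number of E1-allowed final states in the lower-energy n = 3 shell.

3

E1 requires Δl = ±1, so l_f ∈ {1, 3}; with 0 ≤ l_f ≤ n_f−1 = 2, the allowed l_f values are {1}.
For l_f = 1: m_f ∈ {m_i−1, m_i, m_i+1} ∩ [−1, 1] = {-1, 0, 1} → 3 states.
Total: 3.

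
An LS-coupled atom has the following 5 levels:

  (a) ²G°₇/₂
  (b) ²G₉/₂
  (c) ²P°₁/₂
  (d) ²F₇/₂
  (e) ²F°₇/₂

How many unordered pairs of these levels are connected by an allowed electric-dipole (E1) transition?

4

(a)–(b): allowed.
(a)–(c): forbidden (parity, ΔL, ΔJ).
(a)–(d): allowed.
(a)–(e): forbidden (parity).
(b)–(c): forbidden (ΔL, ΔJ).
(b)–(d): forbidden (parity).
(b)–(e): allowed.
(c)–(d): forbidden (ΔL, ΔJ).
(c)–(e): forbidden (parity, ΔL, ΔJ).
(d)–(e): allowed.
Allowed pairs: 4 of 10.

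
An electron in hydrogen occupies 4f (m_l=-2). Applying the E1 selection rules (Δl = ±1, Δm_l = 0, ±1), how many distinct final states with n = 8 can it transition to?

5

E1 requires Δl = ±1, so l_f ∈ {2, 4}; with 0 ≤ l_f ≤ n_f−1 = 7, the allowed l_f values are {2, 4}.
For l_f = 2: m_f ∈ {m_i−1, m_i, m_i+1} ∩ [−2, 2] = {-2, -1} → 2 states.
For l_f = 4: m_f ∈ {m_i−1, m_i, m_i+1} ∩ [−4, 4] = {-3, -2, -1} → 3 states.
Total: 5.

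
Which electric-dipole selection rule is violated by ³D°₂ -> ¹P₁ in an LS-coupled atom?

Initial level: S=1, L=2, J=2, parity odd. Final level: S=0, L=1, J=1, parity even.
ΔL = 0, ±1 (not L=0↔0): L: 2 → 1, ΔL = -1 — satisfied.
ΔS = 0: S: 1 → 0 — violated.
Parity must change: odd → even — satisfied.
ΔJ = 0, ±1 (not J=0↔0): J: 2 → 1, ΔJ = -1 — satisfied.

the ΔS = 0 rule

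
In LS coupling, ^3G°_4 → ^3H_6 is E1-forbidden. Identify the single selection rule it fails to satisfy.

Reading off the term symbols: S 1→1, L 4→5, J 4→6, parity odd→even.
Parity must change: odd → even — ✓.
ΔS = 0: S: 1 → 1 — ✓.
ΔL = 0, ±1 (not L=0↔0): L: 4 → 5, ΔL = +1 — ✓.
ΔJ = 0, ±1 (not J=0↔0): J: 4 → 6, ΔJ = +2 — ✗.

the ΔJ = 0, ±1 rule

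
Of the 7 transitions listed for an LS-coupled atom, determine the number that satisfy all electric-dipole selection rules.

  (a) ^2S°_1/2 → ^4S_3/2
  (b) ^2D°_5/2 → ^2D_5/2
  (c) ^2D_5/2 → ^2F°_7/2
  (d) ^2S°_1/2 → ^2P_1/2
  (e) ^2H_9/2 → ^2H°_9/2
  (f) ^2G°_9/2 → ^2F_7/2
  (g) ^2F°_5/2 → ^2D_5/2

6

(a) forbidden (ΔS, ΔL fail)
(b) allowed
(c) allowed
(d) allowed
(e) allowed
(f) allowed
(g) allowed
Total allowed: 6 of 7.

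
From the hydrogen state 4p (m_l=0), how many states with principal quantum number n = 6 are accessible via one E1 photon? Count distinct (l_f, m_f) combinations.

E1 requires Δl = ±1, so l_f ∈ {0, 2}; with 0 ≤ l_f ≤ n_f−1 = 5, the allowed l_f values are {0, 2}.
For l_f = 0: m_f ∈ {m_i−1, m_i, m_i+1} ∩ [−0, 0] = {0} → 1 state.
For l_f = 2: m_f ∈ {m_i−1, m_i, m_i+1} ∩ [−2, 2] = {-1, 0, 1} → 3 states.
Total: 4.

4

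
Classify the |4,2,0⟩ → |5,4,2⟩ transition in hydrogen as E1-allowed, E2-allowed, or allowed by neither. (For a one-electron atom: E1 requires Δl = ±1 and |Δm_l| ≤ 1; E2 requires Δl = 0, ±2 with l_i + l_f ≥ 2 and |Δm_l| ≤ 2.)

Δl = 4 − 2 = +2; l_i + l_f = 6.
Δm_l = +2.
E1 (Δl = ±1, |Δm_l| ≤ 1): not satisfied.
E2 (Δl = 0,±2, l_i+l_f ≥ 2, |Δm_l| ≤ 2): satisfied.

E2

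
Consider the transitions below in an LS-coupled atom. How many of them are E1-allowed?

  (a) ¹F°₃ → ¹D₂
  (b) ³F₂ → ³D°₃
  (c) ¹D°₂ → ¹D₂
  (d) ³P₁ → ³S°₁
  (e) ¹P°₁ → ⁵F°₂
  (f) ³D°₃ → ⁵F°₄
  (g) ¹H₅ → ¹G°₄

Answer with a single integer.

(a) allowed
(b) allowed
(c) allowed
(d) allowed
(e) forbidden (parity, ΔS, ΔL fail)
(f) forbidden (parity, ΔS fail)
(g) allowed
Total allowed: 5 of 7.

5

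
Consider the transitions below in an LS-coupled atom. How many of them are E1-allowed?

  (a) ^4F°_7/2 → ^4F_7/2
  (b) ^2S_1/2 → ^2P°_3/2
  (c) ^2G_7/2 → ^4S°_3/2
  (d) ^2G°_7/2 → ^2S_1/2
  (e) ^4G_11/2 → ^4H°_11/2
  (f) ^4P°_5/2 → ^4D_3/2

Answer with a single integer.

(a) allowed
(b) allowed
(c) forbidden (ΔS, ΔL, ΔJ fail)
(d) forbidden (ΔL, ΔJ fail)
(e) allowed
(f) allowed
Total allowed: 4 of 6.

4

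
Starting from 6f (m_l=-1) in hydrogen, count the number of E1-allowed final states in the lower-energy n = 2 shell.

E1 requires l_f ∈ {2, 4}, but neither lies in [0, 1], so no final state is reachable.
Total: 0.

0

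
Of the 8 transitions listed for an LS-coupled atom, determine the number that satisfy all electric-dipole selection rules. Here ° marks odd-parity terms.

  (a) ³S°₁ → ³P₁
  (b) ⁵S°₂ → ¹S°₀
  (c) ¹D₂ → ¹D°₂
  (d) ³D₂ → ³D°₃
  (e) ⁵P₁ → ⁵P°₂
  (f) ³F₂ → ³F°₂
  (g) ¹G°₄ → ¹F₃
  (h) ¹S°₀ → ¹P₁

7

(a) allowed
(b) forbidden (parity, ΔS, ΔL, ΔJ fail)
(c) allowed
(d) allowed
(e) allowed
(f) allowed
(g) allowed
(h) allowed
Total allowed: 7 of 8.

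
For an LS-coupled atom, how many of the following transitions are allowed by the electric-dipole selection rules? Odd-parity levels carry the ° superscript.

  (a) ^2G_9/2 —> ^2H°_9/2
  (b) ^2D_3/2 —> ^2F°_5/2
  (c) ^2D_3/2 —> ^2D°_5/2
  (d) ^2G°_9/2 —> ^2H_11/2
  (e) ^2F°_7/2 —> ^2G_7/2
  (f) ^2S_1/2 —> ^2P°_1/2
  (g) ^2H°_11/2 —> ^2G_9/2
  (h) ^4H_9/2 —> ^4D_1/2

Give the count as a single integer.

(a) allowed
(b) allowed
(c) allowed
(d) allowed
(e) allowed
(f) allowed
(g) allowed
(h) forbidden (parity, ΔL, ΔJ fail)
Total allowed: 7 of 8.

7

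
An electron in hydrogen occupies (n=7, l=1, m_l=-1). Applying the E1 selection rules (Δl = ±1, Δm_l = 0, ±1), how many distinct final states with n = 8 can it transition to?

E1 requires Δl = ±1, so l_f ∈ {0, 2}; with 0 ≤ l_f ≤ n_f−1 = 7, the allowed l_f values are {0, 2}.
For l_f = 0: m_f ∈ {m_i−1, m_i, m_i+1} ∩ [−0, 0] = {0} → 1 state.
For l_f = 2: m_f ∈ {m_i−1, m_i, m_i+1} ∩ [−2, 2] = {-2, -1, 0} → 3 states.
Total: 4.

4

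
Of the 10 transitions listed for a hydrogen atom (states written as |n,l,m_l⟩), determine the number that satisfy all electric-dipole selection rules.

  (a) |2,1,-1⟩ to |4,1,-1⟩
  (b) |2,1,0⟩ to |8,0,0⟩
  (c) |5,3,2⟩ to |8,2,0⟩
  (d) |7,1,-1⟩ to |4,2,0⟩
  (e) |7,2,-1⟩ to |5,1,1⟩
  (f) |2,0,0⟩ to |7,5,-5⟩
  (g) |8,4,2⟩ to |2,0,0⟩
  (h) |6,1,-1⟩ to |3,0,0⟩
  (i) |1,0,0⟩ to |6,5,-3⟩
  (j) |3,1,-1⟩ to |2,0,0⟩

4

(a) forbidden — Δl = +0 (E1 requires Δl = ±1)
(b) allowed
(c) forbidden — Δm_l = -2 (E1 requires Δm_l = 0, ±1)
(d) allowed
(e) forbidden — Δm_l = +2 (E1 requires Δm_l = 0, ±1)
(f) forbidden — Δl = +5 (E1 requires Δl = ±1); Δm_l = -5 (E1 requires Δm_l = 0, ±1)
(g) forbidden — Δl = -4 (E1 requires Δl = ±1); Δm_l = -2 (E1 requires Δm_l = 0, ±1)
(h) allowed
(i) forbidden — Δl = +5 (E1 requires Δl = ±1); Δm_l = -3 (E1 requires Δm_l = 0, ±1)
(j) allowed
Total allowed: 4 of 10.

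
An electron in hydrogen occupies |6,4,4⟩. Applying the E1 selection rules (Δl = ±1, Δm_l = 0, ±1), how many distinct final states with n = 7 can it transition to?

E1 requires Δl = ±1, so l_f ∈ {3, 5}; with 0 ≤ l_f ≤ n_f−1 = 6, the allowed l_f values are {3, 5}.
For l_f = 3: m_f ∈ {m_i−1, m_i, m_i+1} ∩ [−3, 3] = {3} → 1 state.
For l_f = 5: m_f ∈ {m_i−1, m_i, m_i+1} ∩ [−5, 5] = {3, 4, 5} → 3 states.
Total: 4.

4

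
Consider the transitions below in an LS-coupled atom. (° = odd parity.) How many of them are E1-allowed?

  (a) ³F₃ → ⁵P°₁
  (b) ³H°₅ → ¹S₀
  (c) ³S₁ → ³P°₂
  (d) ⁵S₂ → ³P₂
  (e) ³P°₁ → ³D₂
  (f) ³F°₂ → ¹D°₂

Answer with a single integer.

(a) forbidden (ΔS, ΔL, ΔJ fail)
(b) forbidden (ΔS, ΔL, ΔJ fail)
(c) allowed
(d) forbidden (parity, ΔS fail)
(e) allowed
(f) forbidden (parity, ΔS fail)
Total allowed: 2 of 6.

2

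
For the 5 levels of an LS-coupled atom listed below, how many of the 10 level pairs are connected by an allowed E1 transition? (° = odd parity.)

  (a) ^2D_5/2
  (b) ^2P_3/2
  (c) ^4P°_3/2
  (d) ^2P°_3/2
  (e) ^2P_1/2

(a)–(b): forbidden (parity).
(a)–(c): forbidden (ΔS).
(a)–(d): allowed.
(a)–(e): forbidden (parity, ΔJ).
(b)–(c): forbidden (ΔS).
(b)–(d): allowed.
(b)–(e): forbidden (parity).
(c)–(d): forbidden (parity, ΔS).
(c)–(e): forbidden (ΔS).
(d)–(e): allowed.
Allowed pairs: 3 of 10.

3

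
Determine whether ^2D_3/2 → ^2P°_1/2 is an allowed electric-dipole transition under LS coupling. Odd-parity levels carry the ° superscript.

allowed

Initial level: S=1/2, L=2, J=3/2, parity even. Final level: S=1/2, L=1, J=1/2, parity odd.
Parity must change: even → odd — satisfied.
ΔS = 0: S: 1/2 → 1/2 — satisfied.
ΔL = 0, ±1 (not L=0↔0): L: 2 → 1, ΔL = -1 — satisfied.
ΔJ = 0, ±1 (not J=0↔0): J: 3/2 → 1/2, ΔJ = -1 — satisfied.
All four E1 rules are satisfied.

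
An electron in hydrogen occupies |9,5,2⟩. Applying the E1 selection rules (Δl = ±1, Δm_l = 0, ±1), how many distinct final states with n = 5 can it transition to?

3

E1 requires Δl = ±1, so l_f ∈ {4, 6}; with 0 ≤ l_f ≤ n_f−1 = 4, the allowed l_f values are {4}.
For l_f = 4: m_f ∈ {m_i−1, m_i, m_i+1} ∩ [−4, 4] = {1, 2, 3} → 3 states.
Total: 3.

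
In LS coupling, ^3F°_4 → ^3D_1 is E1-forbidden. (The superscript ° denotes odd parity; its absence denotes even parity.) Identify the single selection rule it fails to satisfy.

the ΔJ = 0, ±1 rule

Initial level: S=1, L=3, J=4, parity odd. Final level: S=1, L=2, J=1, parity even.
Parity must change: odd → even — ✓.
ΔS = 0: S: 1 → 1 — ✓.
ΔL = 0, ±1 (not L=0↔0): L: 3 → 2, ΔL = -1 — ✓.
ΔJ = 0, ±1 (not J=0↔0): J: 4 → 1, ΔJ = -3 — ✗.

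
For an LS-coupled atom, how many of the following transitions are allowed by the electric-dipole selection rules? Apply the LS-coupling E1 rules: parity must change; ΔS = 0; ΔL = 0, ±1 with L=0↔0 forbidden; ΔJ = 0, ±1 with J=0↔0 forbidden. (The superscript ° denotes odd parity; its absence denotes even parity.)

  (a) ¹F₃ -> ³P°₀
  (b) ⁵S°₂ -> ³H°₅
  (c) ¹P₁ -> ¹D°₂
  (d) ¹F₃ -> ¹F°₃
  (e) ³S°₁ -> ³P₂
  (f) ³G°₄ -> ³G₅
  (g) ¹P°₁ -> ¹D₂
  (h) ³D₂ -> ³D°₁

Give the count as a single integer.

6

(a) forbidden (ΔS, ΔL, ΔJ fail)
(b) forbidden (parity, ΔS, ΔL, ΔJ fail)
(c) allowed
(d) allowed
(e) allowed
(f) allowed
(g) allowed
(h) allowed
Total allowed: 6 of 8.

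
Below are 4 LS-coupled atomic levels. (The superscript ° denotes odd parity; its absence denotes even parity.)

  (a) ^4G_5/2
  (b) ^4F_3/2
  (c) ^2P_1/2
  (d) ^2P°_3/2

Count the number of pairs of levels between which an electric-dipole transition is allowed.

1

(a)–(b): forbidden (parity).
(a)–(c): forbidden (parity, ΔS, ΔL, ΔJ).
(a)–(d): forbidden (ΔS, ΔL).
(b)–(c): forbidden (parity, ΔS, ΔL).
(b)–(d): forbidden (ΔS, ΔL).
(c)–(d): allowed.
Allowed pairs: 1 of 6.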